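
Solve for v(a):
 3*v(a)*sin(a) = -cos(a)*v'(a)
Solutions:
 v(a) = C1*cos(a)^3


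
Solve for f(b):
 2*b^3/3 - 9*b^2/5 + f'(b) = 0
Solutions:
 f(b) = C1 - b^4/6 + 3*b^3/5


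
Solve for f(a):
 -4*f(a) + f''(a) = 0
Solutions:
 f(a) = C1*exp(-2*a) + C2*exp(2*a)


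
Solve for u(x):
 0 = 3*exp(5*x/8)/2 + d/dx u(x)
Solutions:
 u(x) = C1 - 12*exp(5*x/8)/5


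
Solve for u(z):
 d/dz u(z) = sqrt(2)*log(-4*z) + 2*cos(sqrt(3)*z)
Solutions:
 u(z) = C1 + sqrt(2)*z*(log(-z) - 1) + 2*sqrt(2)*z*log(2) + 2*sqrt(3)*sin(sqrt(3)*z)/3


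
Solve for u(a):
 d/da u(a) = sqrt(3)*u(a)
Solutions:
 u(a) = C1*exp(sqrt(3)*a)


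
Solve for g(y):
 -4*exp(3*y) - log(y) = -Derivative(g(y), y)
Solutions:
 g(y) = C1 + y*log(y) - y + 4*exp(3*y)/3


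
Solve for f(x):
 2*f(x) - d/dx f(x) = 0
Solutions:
 f(x) = C1*exp(2*x)


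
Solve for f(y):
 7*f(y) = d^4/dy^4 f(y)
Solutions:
 f(y) = C1*exp(-7^(1/4)*y) + C2*exp(7^(1/4)*y) + C3*sin(7^(1/4)*y) + C4*cos(7^(1/4)*y)


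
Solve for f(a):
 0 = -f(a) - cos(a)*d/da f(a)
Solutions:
 f(a) = C1*sqrt(sin(a) - 1)/sqrt(sin(a) + 1)


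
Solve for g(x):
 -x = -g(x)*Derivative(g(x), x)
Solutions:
 g(x) = -sqrt(C1 + x^2)
 g(x) = sqrt(C1 + x^2)


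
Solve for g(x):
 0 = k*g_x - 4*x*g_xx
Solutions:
 g(x) = C1 + x^(re(k)/4 + 1)*(C2*sin(log(x)*Abs(im(k))/4) + C3*cos(log(x)*im(k)/4))


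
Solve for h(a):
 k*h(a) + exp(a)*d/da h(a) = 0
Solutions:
 h(a) = C1*exp(k*exp(-a))


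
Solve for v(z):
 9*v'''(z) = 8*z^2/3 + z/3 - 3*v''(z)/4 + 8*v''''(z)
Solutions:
 v(z) = C1 + C2*z + C3*exp(z*(9 - sqrt(105))/16) + C4*exp(z*(9 + sqrt(105))/16) + 8*z^4/27 - 382*z^3/27 + 14776*z^2/27


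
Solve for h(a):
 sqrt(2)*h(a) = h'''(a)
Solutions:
 h(a) = C3*exp(2^(1/6)*a) + (C1*sin(2^(1/6)*sqrt(3)*a/2) + C2*cos(2^(1/6)*sqrt(3)*a/2))*exp(-2^(1/6)*a/2)


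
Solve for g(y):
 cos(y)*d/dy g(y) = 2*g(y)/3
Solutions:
 g(y) = C1*(sin(y) + 1)^(1/3)/(sin(y) - 1)^(1/3)


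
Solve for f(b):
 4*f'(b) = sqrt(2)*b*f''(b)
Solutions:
 f(b) = C1 + C2*b^(1 + 2*sqrt(2))


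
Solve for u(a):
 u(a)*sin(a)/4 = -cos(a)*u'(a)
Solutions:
 u(a) = C1*cos(a)^(1/4)


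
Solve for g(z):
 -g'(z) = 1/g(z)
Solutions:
 g(z) = -sqrt(C1 - 2*z)
 g(z) = sqrt(C1 - 2*z)


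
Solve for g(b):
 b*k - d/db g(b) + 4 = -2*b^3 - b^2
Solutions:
 g(b) = C1 + b^4/2 + b^3/3 + b^2*k/2 + 4*b


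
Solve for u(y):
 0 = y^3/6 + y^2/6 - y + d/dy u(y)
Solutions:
 u(y) = C1 - y^4/24 - y^3/18 + y^2/2


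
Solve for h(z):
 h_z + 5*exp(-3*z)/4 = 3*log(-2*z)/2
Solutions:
 h(z) = C1 + 3*z*log(-z)/2 + 3*z*(-1 + log(2))/2 + 5*exp(-3*z)/12


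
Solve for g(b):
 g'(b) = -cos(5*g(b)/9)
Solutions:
 b - 9*log(sin(5*g(b)/9) - 1)/10 + 9*log(sin(5*g(b)/9) + 1)/10 = C1


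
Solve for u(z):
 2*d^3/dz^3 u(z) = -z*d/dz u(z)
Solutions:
 u(z) = C1 + Integral(C2*airyai(-2^(2/3)*z/2) + C3*airybi(-2^(2/3)*z/2), z)


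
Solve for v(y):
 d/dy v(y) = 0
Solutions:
 v(y) = C1


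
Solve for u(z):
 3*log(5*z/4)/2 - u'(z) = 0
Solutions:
 u(z) = C1 + 3*z*log(z)/2 - 3*z*log(2) - 3*z/2 + 3*z*log(5)/2


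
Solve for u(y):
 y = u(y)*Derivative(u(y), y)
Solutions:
 u(y) = -sqrt(C1 + y^2)
 u(y) = sqrt(C1 + y^2)


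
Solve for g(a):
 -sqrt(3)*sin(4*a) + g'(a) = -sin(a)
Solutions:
 g(a) = C1 + cos(a) - sqrt(3)*cos(4*a)/4


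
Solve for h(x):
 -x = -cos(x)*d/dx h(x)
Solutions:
 h(x) = C1 + Integral(x/cos(x), x)


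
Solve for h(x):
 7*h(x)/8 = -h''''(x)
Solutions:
 h(x) = (C1*sin(2^(3/4)*7^(1/4)*x/4) + C2*cos(2^(3/4)*7^(1/4)*x/4))*exp(-2^(3/4)*7^(1/4)*x/4) + (C3*sin(2^(3/4)*7^(1/4)*x/4) + C4*cos(2^(3/4)*7^(1/4)*x/4))*exp(2^(3/4)*7^(1/4)*x/4)


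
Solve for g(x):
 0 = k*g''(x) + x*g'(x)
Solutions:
 g(x) = C1 + C2*sqrt(k)*erf(sqrt(2)*x*sqrt(1/k)/2)


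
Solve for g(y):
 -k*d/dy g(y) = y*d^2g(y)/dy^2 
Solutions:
 g(y) = C1 + y^(1 - re(k))*(C2*sin(log(y)*Abs(im(k))) + C3*cos(log(y)*im(k)))


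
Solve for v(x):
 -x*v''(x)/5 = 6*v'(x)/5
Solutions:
 v(x) = C1 + C2/x^5


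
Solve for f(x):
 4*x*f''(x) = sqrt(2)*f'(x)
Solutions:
 f(x) = C1 + C2*x^(sqrt(2)/4 + 1)


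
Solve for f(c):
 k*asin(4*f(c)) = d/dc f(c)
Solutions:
 Integral(1/asin(4*_y), (_y, f(c))) = C1 + c*k


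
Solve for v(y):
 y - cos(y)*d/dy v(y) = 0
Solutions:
 v(y) = C1 + Integral(y/cos(y), y)


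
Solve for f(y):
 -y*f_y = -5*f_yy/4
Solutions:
 f(y) = C1 + C2*erfi(sqrt(10)*y/5)


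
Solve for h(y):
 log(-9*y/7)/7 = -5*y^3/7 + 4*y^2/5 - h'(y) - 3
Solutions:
 h(y) = C1 - 5*y^4/28 + 4*y^3/15 - y*log(-y)/7 + y*(-20 - 2*log(3) + log(7))/7


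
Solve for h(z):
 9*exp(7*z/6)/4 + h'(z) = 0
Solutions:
 h(z) = C1 - 27*exp(7*z/6)/14


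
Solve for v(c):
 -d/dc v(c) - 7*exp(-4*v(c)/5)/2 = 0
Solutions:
 v(c) = 5*log(-I*(C1 - 14*c/5)^(1/4))
 v(c) = 5*log(I*(C1 - 14*c/5)^(1/4))
 v(c) = 5*log(-(C1 - 14*c/5)^(1/4))
 v(c) = 5*log(C1 - 14*c/5)/4


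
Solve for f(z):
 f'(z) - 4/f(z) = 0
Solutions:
 f(z) = -sqrt(C1 + 8*z)
 f(z) = sqrt(C1 + 8*z)


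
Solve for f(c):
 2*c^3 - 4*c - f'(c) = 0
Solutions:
 f(c) = C1 + c^4/2 - 2*c^2


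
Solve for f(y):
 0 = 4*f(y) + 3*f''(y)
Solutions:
 f(y) = C1*sin(2*sqrt(3)*y/3) + C2*cos(2*sqrt(3)*y/3)


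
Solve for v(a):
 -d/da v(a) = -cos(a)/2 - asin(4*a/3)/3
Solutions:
 v(a) = C1 + a*asin(4*a/3)/3 + sqrt(9 - 16*a^2)/12 + sin(a)/2


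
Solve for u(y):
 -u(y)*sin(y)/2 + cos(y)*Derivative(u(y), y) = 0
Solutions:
 u(y) = C1/sqrt(cos(y))


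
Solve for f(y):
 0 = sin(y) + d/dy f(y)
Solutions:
 f(y) = C1 + cos(y)


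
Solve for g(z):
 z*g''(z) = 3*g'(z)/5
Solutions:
 g(z) = C1 + C2*z^(8/5)


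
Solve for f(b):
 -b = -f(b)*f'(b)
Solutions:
 f(b) = -sqrt(C1 + b^2)
 f(b) = sqrt(C1 + b^2)


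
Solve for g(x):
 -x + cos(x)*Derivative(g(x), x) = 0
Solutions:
 g(x) = C1 + Integral(x/cos(x), x)


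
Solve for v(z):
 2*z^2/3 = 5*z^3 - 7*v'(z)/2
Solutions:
 v(z) = C1 + 5*z^4/14 - 4*z^3/63


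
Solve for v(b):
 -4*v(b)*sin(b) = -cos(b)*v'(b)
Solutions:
 v(b) = C1/cos(b)^4


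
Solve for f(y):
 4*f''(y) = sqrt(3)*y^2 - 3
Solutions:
 f(y) = C1 + C2*y + sqrt(3)*y^4/48 - 3*y^2/8


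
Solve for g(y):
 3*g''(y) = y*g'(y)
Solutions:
 g(y) = C1 + C2*erfi(sqrt(6)*y/6)


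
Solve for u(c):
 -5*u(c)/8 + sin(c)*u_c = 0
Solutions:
 u(c) = C1*(cos(c) - 1)^(5/16)/(cos(c) + 1)^(5/16)


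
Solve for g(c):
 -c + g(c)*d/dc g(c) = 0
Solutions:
 g(c) = -sqrt(C1 + c^2)
 g(c) = sqrt(C1 + c^2)


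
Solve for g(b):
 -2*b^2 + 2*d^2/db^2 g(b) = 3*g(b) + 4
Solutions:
 g(b) = C1*exp(-sqrt(6)*b/2) + C2*exp(sqrt(6)*b/2) - 2*b^2/3 - 20/9


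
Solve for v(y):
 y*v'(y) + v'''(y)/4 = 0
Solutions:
 v(y) = C1 + Integral(C2*airyai(-2^(2/3)*y) + C3*airybi(-2^(2/3)*y), y)


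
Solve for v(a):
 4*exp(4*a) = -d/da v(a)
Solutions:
 v(a) = C1 - exp(4*a)


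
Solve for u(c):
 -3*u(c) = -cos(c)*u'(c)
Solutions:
 u(c) = C1*(sin(c) + 1)^(3/2)/(sin(c) - 1)^(3/2)


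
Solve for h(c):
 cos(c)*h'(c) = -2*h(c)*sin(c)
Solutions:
 h(c) = C1*cos(c)^2


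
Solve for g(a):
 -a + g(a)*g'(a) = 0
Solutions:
 g(a) = -sqrt(C1 + a^2)
 g(a) = sqrt(C1 + a^2)


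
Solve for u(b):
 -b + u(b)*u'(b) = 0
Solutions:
 u(b) = -sqrt(C1 + b^2)
 u(b) = sqrt(C1 + b^2)


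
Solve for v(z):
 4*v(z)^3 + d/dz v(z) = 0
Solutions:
 v(z) = -sqrt(2)*sqrt(-1/(C1 - 4*z))/2
 v(z) = sqrt(2)*sqrt(-1/(C1 - 4*z))/2


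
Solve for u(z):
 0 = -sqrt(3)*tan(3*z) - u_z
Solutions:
 u(z) = C1 + sqrt(3)*log(cos(3*z))/3


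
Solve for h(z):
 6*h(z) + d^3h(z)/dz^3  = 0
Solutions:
 h(z) = C3*exp(-6^(1/3)*z) + (C1*sin(2^(1/3)*3^(5/6)*z/2) + C2*cos(2^(1/3)*3^(5/6)*z/2))*exp(6^(1/3)*z/2)


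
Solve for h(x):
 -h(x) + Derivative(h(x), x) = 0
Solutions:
 h(x) = C1*exp(x)


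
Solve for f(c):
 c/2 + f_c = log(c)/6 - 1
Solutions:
 f(c) = C1 - c^2/4 + c*log(c)/6 - 7*c/6


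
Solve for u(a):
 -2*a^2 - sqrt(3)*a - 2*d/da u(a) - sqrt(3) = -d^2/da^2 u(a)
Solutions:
 u(a) = C1 + C2*exp(2*a) - a^3/3 - a^2/2 - sqrt(3)*a^2/4 - 3*sqrt(3)*a/4 - a/2


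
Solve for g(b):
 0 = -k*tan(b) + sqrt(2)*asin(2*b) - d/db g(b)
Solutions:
 g(b) = C1 + k*log(cos(b)) + sqrt(2)*(b*asin(2*b) + sqrt(1 - 4*b^2)/2)


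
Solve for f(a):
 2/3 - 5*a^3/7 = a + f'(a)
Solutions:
 f(a) = C1 - 5*a^4/28 - a^2/2 + 2*a/3


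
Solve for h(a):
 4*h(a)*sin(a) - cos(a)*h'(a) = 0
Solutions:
 h(a) = C1/cos(a)^4


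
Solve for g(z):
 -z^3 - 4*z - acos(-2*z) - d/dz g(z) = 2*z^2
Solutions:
 g(z) = C1 - z^4/4 - 2*z^3/3 - 2*z^2 - z*acos(-2*z) - sqrt(1 - 4*z^2)/2


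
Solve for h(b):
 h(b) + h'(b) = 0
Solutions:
 h(b) = C1*exp(-b)


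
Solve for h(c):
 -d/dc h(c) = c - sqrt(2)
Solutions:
 h(c) = C1 - c^2/2 + sqrt(2)*c


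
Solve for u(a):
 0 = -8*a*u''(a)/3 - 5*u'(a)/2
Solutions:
 u(a) = C1 + C2*a^(1/16)


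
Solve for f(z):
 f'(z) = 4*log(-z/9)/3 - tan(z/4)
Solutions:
 f(z) = C1 + 4*z*log(-z)/3 - 8*z*log(3)/3 - 4*z/3 + 4*log(cos(z/4))


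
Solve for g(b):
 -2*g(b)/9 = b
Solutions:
 g(b) = -9*b/2


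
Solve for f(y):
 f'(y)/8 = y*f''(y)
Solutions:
 f(y) = C1 + C2*y^(9/8)


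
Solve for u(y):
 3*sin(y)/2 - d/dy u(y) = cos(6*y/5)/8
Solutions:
 u(y) = C1 - 5*sin(6*y/5)/48 - 3*cos(y)/2


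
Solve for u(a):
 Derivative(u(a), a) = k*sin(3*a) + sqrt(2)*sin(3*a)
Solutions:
 u(a) = C1 - k*cos(3*a)/3 - sqrt(2)*cos(3*a)/3


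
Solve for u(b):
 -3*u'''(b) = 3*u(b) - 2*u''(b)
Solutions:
 u(b) = C1*exp(b*(8*2^(1/3)/(27*sqrt(697) + 713)^(1/3) + 8 + 2^(2/3)*(27*sqrt(697) + 713)^(1/3))/36)*sin(2^(1/3)*sqrt(3)*b*(-2^(1/3)*(27*sqrt(697) + 713)^(1/3) + 8/(27*sqrt(697) + 713)^(1/3))/36) + C2*exp(b*(8*2^(1/3)/(27*sqrt(697) + 713)^(1/3) + 8 + 2^(2/3)*(27*sqrt(697) + 713)^(1/3))/36)*cos(2^(1/3)*sqrt(3)*b*(-2^(1/3)*(27*sqrt(697) + 713)^(1/3) + 8/(27*sqrt(697) + 713)^(1/3))/36) + C3*exp(b*(-2^(2/3)*(27*sqrt(697) + 713)^(1/3) - 8*2^(1/3)/(27*sqrt(697) + 713)^(1/3) + 4)/18)


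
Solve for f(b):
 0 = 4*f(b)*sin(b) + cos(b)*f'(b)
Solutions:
 f(b) = C1*cos(b)^4


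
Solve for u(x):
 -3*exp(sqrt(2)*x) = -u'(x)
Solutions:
 u(x) = C1 + 3*sqrt(2)*exp(sqrt(2)*x)/2


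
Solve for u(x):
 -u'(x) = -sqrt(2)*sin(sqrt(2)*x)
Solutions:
 u(x) = C1 - cos(sqrt(2)*x)


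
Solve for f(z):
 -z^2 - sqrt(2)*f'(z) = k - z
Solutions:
 f(z) = C1 - sqrt(2)*k*z/2 - sqrt(2)*z^3/6 + sqrt(2)*z^2/4


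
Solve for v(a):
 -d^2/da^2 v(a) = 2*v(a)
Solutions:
 v(a) = C1*sin(sqrt(2)*a) + C2*cos(sqrt(2)*a)


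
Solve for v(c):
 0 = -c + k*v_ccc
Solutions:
 v(c) = C1 + C2*c + C3*c^2 + c^4/(24*k)


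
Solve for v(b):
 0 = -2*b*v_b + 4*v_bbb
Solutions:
 v(b) = C1 + Integral(C2*airyai(2^(2/3)*b/2) + C3*airybi(2^(2/3)*b/2), b)


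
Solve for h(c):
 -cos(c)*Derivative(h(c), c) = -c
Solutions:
 h(c) = C1 + Integral(c/cos(c), c)


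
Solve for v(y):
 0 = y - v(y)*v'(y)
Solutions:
 v(y) = -sqrt(C1 + y^2)
 v(y) = sqrt(C1 + y^2)


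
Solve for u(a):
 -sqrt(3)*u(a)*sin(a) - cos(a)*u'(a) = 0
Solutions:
 u(a) = C1*cos(a)^(sqrt(3))


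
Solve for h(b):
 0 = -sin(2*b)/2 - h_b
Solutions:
 h(b) = C1 + cos(2*b)/4


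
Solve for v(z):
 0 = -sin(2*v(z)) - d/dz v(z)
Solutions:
 v(z) = pi - acos((-C1 - exp(4*z))/(C1 - exp(4*z)))/2
 v(z) = acos((-C1 - exp(4*z))/(C1 - exp(4*z)))/2


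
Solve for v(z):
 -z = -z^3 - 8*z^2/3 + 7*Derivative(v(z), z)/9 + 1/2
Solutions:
 v(z) = C1 + 9*z^4/28 + 8*z^3/7 - 9*z^2/14 - 9*z/14


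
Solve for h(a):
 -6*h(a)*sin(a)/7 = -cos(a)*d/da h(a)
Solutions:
 h(a) = C1/cos(a)^(6/7)


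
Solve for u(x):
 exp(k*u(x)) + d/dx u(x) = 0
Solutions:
 u(x) = Piecewise((log(1/(C1*k + k*x))/k, Ne(k, 0)), (nan, True))
 u(x) = Piecewise((C1 - x, Eq(k, 0)), (nan, True))


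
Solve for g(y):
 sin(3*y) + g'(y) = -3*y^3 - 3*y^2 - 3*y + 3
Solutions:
 g(y) = C1 - 3*y^4/4 - y^3 - 3*y^2/2 + 3*y + cos(3*y)/3


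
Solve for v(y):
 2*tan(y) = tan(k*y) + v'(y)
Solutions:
 v(y) = C1 - Piecewise((-log(cos(k*y))/k, Ne(k, 0)), (0, True)) - 2*log(cos(y))


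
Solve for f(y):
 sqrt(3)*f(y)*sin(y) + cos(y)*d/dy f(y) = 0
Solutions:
 f(y) = C1*cos(y)^(sqrt(3))


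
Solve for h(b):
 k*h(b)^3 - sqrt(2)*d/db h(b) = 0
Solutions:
 h(b) = -sqrt(-1/(C1 + sqrt(2)*b*k))
 h(b) = sqrt(-1/(C1 + sqrt(2)*b*k))


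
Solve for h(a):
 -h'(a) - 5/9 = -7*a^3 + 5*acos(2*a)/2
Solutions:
 h(a) = C1 + 7*a^4/4 - 5*a*acos(2*a)/2 - 5*a/9 + 5*sqrt(1 - 4*a^2)/4


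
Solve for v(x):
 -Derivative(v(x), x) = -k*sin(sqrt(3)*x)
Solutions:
 v(x) = C1 - sqrt(3)*k*cos(sqrt(3)*x)/3


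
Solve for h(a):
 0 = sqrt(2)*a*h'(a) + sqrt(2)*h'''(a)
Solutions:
 h(a) = C1 + Integral(C2*airyai(-a) + C3*airybi(-a), a)


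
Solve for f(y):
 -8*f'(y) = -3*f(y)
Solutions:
 f(y) = C1*exp(3*y/8)


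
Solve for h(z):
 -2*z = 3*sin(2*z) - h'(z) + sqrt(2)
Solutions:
 h(z) = C1 + z^2 + sqrt(2)*z - 3*cos(2*z)/2


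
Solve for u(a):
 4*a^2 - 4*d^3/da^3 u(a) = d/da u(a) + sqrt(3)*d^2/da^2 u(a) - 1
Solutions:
 u(a) = C1 + 4*a^3/3 - 4*sqrt(3)*a^2 - 7*a + (C2*sin(sqrt(13)*a/8) + C3*cos(sqrt(13)*a/8))*exp(-sqrt(3)*a/8)


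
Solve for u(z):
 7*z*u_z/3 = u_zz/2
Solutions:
 u(z) = C1 + C2*erfi(sqrt(21)*z/3)


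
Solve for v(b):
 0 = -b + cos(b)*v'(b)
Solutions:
 v(b) = C1 + Integral(b/cos(b), b)


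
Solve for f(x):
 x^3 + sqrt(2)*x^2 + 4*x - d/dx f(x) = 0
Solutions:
 f(x) = C1 + x^4/4 + sqrt(2)*x^3/3 + 2*x^2


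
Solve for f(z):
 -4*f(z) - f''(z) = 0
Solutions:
 f(z) = C1*sin(2*z) + C2*cos(2*z)


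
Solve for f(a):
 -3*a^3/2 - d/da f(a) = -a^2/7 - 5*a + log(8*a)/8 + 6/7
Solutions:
 f(a) = C1 - 3*a^4/8 + a^3/21 + 5*a^2/2 - a*log(a)/8 - 41*a/56 - 3*a*log(2)/8


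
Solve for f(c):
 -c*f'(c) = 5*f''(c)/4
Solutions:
 f(c) = C1 + C2*erf(sqrt(10)*c/5)


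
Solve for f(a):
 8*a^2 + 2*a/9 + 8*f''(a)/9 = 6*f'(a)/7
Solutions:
 f(a) = C1 + C2*exp(27*a/28) + 28*a^3/9 + 1589*a^2/162 + 44492*a/2187


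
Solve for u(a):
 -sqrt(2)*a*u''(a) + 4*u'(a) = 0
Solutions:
 u(a) = C1 + C2*a^(1 + 2*sqrt(2))


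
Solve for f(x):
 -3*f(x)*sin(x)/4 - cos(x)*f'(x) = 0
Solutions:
 f(x) = C1*cos(x)^(3/4)


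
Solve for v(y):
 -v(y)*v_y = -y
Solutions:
 v(y) = -sqrt(C1 + y^2)
 v(y) = sqrt(C1 + y^2)


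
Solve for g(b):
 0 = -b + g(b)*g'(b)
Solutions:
 g(b) = -sqrt(C1 + b^2)
 g(b) = sqrt(C1 + b^2)


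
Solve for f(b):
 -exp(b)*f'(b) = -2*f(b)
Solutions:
 f(b) = C1*exp(-2*exp(-b))


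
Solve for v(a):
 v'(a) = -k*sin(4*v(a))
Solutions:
 v(a) = -acos((-C1 - exp(8*a*k))/(C1 - exp(8*a*k)))/4 + pi/2
 v(a) = acos((-C1 - exp(8*a*k))/(C1 - exp(8*a*k)))/4


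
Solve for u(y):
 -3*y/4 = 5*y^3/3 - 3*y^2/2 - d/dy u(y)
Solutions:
 u(y) = C1 + 5*y^4/12 - y^3/2 + 3*y^2/8


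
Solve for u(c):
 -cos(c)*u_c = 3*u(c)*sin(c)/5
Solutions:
 u(c) = C1*cos(c)^(3/5)


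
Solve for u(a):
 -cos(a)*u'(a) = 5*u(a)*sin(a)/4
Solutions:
 u(a) = C1*cos(a)^(5/4)


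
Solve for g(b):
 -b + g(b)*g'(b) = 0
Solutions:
 g(b) = -sqrt(C1 + b^2)
 g(b) = sqrt(C1 + b^2)


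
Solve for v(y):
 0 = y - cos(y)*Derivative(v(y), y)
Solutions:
 v(y) = C1 + Integral(y/cos(y), y)


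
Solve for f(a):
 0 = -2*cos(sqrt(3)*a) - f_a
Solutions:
 f(a) = C1 - 2*sqrt(3)*sin(sqrt(3)*a)/3


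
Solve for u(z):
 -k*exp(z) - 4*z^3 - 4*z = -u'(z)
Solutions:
 u(z) = C1 + k*exp(z) + z^4 + 2*z^2


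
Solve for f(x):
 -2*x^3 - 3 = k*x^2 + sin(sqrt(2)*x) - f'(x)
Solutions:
 f(x) = C1 + k*x^3/3 + x^4/2 + 3*x - sqrt(2)*cos(sqrt(2)*x)/2


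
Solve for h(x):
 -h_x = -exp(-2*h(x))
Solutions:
 h(x) = log(-sqrt(C1 + 2*x))
 h(x) = log(C1 + 2*x)/2


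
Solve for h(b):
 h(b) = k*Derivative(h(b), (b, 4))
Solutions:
 h(b) = C1*exp(-b*(1/k)^(1/4)) + C2*exp(b*(1/k)^(1/4)) + C3*exp(-I*b*(1/k)^(1/4)) + C4*exp(I*b*(1/k)^(1/4))


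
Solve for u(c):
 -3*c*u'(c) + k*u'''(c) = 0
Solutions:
 u(c) = C1 + Integral(C2*airyai(3^(1/3)*c*(1/k)^(1/3)) + C3*airybi(3^(1/3)*c*(1/k)^(1/3)), c)


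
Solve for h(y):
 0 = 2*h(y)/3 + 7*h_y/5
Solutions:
 h(y) = C1*exp(-10*y/21)


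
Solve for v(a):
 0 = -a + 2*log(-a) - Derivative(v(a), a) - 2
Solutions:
 v(a) = C1 - a^2/2 + 2*a*log(-a) - 4*a


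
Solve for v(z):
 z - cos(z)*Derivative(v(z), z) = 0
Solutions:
 v(z) = C1 + Integral(z/cos(z), z)


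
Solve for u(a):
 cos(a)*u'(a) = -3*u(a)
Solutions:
 u(a) = C1*(sin(a) - 1)^(3/2)/(sin(a) + 1)^(3/2)


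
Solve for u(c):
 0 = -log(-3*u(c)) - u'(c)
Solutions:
 Integral(1/(log(-_y) + log(3)), (_y, u(c))) = C1 - c


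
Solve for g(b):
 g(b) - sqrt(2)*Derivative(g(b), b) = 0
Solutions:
 g(b) = C1*exp(sqrt(2)*b/2)


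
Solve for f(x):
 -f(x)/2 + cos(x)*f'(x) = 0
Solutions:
 f(x) = C1*(sin(x) + 1)^(1/4)/(sin(x) - 1)^(1/4)


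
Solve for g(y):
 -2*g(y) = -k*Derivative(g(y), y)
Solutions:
 g(y) = C1*exp(2*y/k)


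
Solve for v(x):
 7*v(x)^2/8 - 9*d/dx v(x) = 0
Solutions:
 v(x) = -72/(C1 + 7*x)


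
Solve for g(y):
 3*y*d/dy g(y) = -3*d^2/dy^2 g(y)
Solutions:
 g(y) = C1 + C2*erf(sqrt(2)*y/2)


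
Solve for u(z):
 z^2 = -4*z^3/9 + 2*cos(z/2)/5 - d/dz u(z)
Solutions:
 u(z) = C1 - z^4/9 - z^3/3 + 4*sin(z/2)/5


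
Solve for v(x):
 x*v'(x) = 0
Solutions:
 v(x) = C1


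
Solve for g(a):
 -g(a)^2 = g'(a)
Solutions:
 g(a) = 1/(C1 + a)


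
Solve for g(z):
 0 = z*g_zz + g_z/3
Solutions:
 g(z) = C1 + C2*z^(2/3)


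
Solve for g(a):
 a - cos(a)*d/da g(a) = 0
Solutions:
 g(a) = C1 + Integral(a/cos(a), a)


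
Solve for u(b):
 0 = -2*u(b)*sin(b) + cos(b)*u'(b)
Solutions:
 u(b) = C1/cos(b)^2


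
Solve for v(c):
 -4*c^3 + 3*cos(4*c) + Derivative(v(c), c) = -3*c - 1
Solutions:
 v(c) = C1 + c^4 - 3*c^2/2 - c - 3*sin(4*c)/4


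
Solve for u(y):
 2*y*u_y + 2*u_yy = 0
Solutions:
 u(y) = C1 + C2*erf(sqrt(2)*y/2)


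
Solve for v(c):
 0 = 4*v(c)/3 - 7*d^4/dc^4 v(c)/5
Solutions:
 v(c) = C1*exp(-sqrt(2)*21^(3/4)*5^(1/4)*c/21) + C2*exp(sqrt(2)*21^(3/4)*5^(1/4)*c/21) + C3*sin(sqrt(2)*21^(3/4)*5^(1/4)*c/21) + C4*cos(sqrt(2)*21^(3/4)*5^(1/4)*c/21)


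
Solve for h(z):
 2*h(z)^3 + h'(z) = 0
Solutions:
 h(z) = -sqrt(2)*sqrt(-1/(C1 - 2*z))/2
 h(z) = sqrt(2)*sqrt(-1/(C1 - 2*z))/2


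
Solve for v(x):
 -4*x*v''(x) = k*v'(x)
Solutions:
 v(x) = C1 + x^(1 - re(k)/4)*(C2*sin(log(x)*Abs(im(k))/4) + C3*cos(log(x)*im(k)/4))


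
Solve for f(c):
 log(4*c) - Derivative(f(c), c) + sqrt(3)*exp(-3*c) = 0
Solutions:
 f(c) = C1 + c*log(c) + c*(-1 + 2*log(2)) - sqrt(3)*exp(-3*c)/3


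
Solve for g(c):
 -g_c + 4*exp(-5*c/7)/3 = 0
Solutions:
 g(c) = C1 - 28*exp(-5*c/7)/15


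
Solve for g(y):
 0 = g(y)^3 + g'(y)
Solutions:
 g(y) = -sqrt(2)*sqrt(-1/(C1 - y))/2
 g(y) = sqrt(2)*sqrt(-1/(C1 - y))/2


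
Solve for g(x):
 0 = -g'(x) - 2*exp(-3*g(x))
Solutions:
 g(x) = log(C1 - 6*x)/3
 g(x) = log((-3^(1/3) - 3^(5/6)*I)*(C1 - 2*x)^(1/3)/2)
 g(x) = log((-3^(1/3) + 3^(5/6)*I)*(C1 - 2*x)^(1/3)/2)


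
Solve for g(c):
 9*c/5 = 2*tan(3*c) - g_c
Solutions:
 g(c) = C1 - 9*c^2/10 - 2*log(cos(3*c))/3


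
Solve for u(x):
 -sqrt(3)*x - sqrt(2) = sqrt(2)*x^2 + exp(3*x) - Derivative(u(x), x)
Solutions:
 u(x) = C1 + sqrt(2)*x^3/3 + sqrt(3)*x^2/2 + sqrt(2)*x + exp(3*x)/3


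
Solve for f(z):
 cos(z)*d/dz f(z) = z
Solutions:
 f(z) = C1 + Integral(z/cos(z), z)


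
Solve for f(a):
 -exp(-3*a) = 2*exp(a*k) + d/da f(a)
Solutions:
 f(a) = C1 + exp(-3*a)/3 - 2*exp(a*k)/k


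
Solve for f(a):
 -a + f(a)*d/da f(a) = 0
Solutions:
 f(a) = -sqrt(C1 + a^2)
 f(a) = sqrt(C1 + a^2)


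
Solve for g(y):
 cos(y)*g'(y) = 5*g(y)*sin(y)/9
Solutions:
 g(y) = C1/cos(y)^(5/9)


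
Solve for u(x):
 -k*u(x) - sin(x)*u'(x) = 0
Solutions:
 u(x) = C1*exp(k*(-log(cos(x) - 1) + log(cos(x) + 1))/2)


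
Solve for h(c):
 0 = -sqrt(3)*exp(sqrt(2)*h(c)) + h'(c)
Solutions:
 h(c) = sqrt(2)*(2*log(-1/(C1 + sqrt(3)*c)) - log(2))/4


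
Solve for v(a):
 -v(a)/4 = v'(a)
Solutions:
 v(a) = C1*exp(-a/4)


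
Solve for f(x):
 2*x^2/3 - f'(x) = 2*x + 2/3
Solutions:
 f(x) = C1 + 2*x^3/9 - x^2 - 2*x/3


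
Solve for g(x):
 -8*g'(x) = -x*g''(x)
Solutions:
 g(x) = C1 + C2*x^9


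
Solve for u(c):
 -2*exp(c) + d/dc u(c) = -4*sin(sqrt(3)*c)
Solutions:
 u(c) = C1 + 2*exp(c) + 4*sqrt(3)*cos(sqrt(3)*c)/3


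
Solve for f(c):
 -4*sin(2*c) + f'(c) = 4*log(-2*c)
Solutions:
 f(c) = C1 + 4*c*log(-c) - 4*c + 4*c*log(2) - 2*cos(2*c)


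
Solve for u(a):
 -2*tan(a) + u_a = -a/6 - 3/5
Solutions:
 u(a) = C1 - a^2/12 - 3*a/5 - 2*log(cos(a))


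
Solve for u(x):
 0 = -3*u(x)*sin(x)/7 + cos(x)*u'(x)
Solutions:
 u(x) = C1/cos(x)^(3/7)


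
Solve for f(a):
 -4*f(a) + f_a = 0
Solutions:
 f(a) = C1*exp(4*a)


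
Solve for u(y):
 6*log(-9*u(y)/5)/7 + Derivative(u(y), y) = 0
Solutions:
 7*Integral(1/(log(-_y) - log(5) + 2*log(3)), (_y, u(y)))/6 = C1 - y


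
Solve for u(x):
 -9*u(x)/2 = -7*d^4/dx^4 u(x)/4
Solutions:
 u(x) = C1*exp(-2^(1/4)*sqrt(3)*7^(3/4)*x/7) + C2*exp(2^(1/4)*sqrt(3)*7^(3/4)*x/7) + C3*sin(2^(1/4)*sqrt(3)*7^(3/4)*x/7) + C4*cos(2^(1/4)*sqrt(3)*7^(3/4)*x/7)


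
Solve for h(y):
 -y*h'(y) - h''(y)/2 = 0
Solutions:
 h(y) = C1 + C2*erf(y)


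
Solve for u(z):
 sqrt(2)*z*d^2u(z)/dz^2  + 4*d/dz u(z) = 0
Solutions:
 u(z) = C1 + C2*z^(1 - 2*sqrt(2))


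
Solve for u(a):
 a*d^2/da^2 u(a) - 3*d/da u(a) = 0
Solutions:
 u(a) = C1 + C2*a^4


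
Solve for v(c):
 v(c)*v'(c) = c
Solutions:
 v(c) = -sqrt(C1 + c^2)
 v(c) = sqrt(C1 + c^2)


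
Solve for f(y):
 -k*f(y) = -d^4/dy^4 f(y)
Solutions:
 f(y) = C1*exp(-k^(1/4)*y) + C2*exp(k^(1/4)*y) + C3*exp(-I*k^(1/4)*y) + C4*exp(I*k^(1/4)*y)


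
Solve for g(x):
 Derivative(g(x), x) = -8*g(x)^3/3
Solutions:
 g(x) = -sqrt(6)*sqrt(-1/(C1 - 8*x))/2
 g(x) = sqrt(6)*sqrt(-1/(C1 - 8*x))/2


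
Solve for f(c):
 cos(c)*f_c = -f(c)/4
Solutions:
 f(c) = C1*(sin(c) - 1)^(1/8)/(sin(c) + 1)^(1/8)


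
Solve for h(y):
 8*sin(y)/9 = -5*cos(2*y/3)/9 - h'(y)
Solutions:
 h(y) = C1 - 5*sin(2*y/3)/6 + 8*cos(y)/9


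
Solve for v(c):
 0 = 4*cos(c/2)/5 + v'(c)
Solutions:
 v(c) = C1 - 8*sin(c/2)/5


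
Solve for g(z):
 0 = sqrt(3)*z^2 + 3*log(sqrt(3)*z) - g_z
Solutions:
 g(z) = C1 + sqrt(3)*z^3/3 + 3*z*log(z) - 3*z + 3*z*log(3)/2


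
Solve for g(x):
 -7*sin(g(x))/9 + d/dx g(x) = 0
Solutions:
 -7*x/9 + log(cos(g(x)) - 1)/2 - log(cos(g(x)) + 1)/2 = C1


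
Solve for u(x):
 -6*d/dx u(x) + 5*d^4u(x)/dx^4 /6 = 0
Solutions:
 u(x) = C1 + C4*exp(30^(2/3)*x/5) + (C2*sin(3*10^(2/3)*3^(1/6)*x/10) + C3*cos(3*10^(2/3)*3^(1/6)*x/10))*exp(-30^(2/3)*x/10)


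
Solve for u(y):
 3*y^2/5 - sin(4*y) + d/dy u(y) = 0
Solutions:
 u(y) = C1 - y^3/5 - cos(4*y)/4


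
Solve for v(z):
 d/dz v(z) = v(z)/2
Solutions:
 v(z) = C1*exp(z/2)


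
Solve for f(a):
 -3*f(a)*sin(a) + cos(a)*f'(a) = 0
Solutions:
 f(a) = C1/cos(a)^3


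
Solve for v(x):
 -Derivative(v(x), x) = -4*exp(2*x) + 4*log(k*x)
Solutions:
 v(x) = C1 - 4*x*log(k*x) + 4*x + 2*exp(2*x)


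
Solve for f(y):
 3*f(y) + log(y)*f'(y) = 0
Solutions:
 f(y) = C1*exp(-3*li(y))


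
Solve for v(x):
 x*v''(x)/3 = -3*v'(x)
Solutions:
 v(x) = C1 + C2/x^8


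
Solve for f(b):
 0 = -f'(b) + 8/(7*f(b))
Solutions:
 f(b) = -sqrt(C1 + 112*b)/7
 f(b) = sqrt(C1 + 112*b)/7


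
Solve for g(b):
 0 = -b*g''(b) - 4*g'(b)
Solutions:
 g(b) = C1 + C2/b^3


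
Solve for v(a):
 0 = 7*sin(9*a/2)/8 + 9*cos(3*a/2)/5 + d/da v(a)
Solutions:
 v(a) = C1 - 6*sin(3*a/2)/5 + 7*cos(9*a/2)/36


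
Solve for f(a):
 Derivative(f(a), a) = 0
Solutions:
 f(a) = C1


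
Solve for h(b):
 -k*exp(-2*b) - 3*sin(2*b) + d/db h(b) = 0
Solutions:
 h(b) = C1 - k*exp(-2*b)/2 - 3*cos(2*b)/2


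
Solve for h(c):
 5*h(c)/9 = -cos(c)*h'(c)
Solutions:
 h(c) = C1*(sin(c) - 1)^(5/18)/(sin(c) + 1)^(5/18)


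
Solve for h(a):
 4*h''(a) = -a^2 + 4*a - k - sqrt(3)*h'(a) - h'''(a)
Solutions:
 h(a) = C1 + C2*exp(a*(-2 + sqrt(4 - sqrt(3)))) + C3*exp(-a*(sqrt(4 - sqrt(3)) + 2)) - sqrt(3)*a^3/9 + 2*sqrt(3)*a^2/3 + 4*a^2/3 - sqrt(3)*a*k/3 - 32*sqrt(3)*a/9 - 14*a/3


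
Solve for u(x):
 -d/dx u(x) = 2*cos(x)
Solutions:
 u(x) = C1 - 2*sin(x)


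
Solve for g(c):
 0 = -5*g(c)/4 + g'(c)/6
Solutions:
 g(c) = C1*exp(15*c/2)


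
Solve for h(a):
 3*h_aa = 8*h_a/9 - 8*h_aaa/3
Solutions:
 h(a) = C1 + C2*exp(a*(-27 + sqrt(1497))/48) + C3*exp(-a*(27 + sqrt(1497))/48)


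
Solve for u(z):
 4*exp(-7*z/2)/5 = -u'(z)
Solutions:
 u(z) = C1 + 8*exp(-7*z/2)/35


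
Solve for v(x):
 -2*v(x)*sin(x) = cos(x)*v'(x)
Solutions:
 v(x) = C1*cos(x)^2


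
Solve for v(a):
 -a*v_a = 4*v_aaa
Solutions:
 v(a) = C1 + Integral(C2*airyai(-2^(1/3)*a/2) + C3*airybi(-2^(1/3)*a/2), a)


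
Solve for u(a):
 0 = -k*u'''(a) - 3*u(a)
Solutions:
 u(a) = C1*exp(3^(1/3)*a*(-1/k)^(1/3)) + C2*exp(a*(-1/k)^(1/3)*(-3^(1/3) + 3^(5/6)*I)/2) + C3*exp(-a*(-1/k)^(1/3)*(3^(1/3) + 3^(5/6)*I)/2)


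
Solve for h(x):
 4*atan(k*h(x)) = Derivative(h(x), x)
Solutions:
 Integral(1/atan(_y*k), (_y, h(x))) = C1 + 4*x


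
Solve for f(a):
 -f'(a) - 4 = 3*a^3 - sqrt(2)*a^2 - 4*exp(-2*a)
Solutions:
 f(a) = C1 - 3*a^4/4 + sqrt(2)*a^3/3 - 4*a - 2*exp(-2*a)


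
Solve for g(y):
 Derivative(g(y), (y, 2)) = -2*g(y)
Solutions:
 g(y) = C1*sin(sqrt(2)*y) + C2*cos(sqrt(2)*y)


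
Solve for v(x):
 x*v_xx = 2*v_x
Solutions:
 v(x) = C1 + C2*x^3


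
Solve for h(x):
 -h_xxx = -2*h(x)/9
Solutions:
 h(x) = C3*exp(6^(1/3)*x/3) + (C1*sin(2^(1/3)*3^(5/6)*x/6) + C2*cos(2^(1/3)*3^(5/6)*x/6))*exp(-6^(1/3)*x/6)


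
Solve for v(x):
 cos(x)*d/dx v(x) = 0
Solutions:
 v(x) = C1


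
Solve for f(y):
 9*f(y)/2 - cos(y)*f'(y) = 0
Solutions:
 f(y) = C1*(sin(y) + 1)^(1/4)*(sin(y)^2 + 2*sin(y) + 1)/((sin(y) - 1)^(1/4)*(sin(y)^2 - 2*sin(y) + 1))


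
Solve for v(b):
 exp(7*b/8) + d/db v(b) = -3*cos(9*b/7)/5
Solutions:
 v(b) = C1 - 8*exp(7*b/8)/7 - 7*sin(9*b/7)/15


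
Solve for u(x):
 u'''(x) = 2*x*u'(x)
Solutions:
 u(x) = C1 + Integral(C2*airyai(2^(1/3)*x) + C3*airybi(2^(1/3)*x), x)


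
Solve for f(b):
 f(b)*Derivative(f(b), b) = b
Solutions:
 f(b) = -sqrt(C1 + b^2)
 f(b) = sqrt(C1 + b^2)


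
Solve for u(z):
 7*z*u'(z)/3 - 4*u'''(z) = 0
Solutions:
 u(z) = C1 + Integral(C2*airyai(126^(1/3)*z/6) + C3*airybi(126^(1/3)*z/6), z)


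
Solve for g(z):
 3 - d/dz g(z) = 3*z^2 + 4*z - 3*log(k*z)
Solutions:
 g(z) = C1 - z^3 - 2*z^2 + 3*z*log(k*z)


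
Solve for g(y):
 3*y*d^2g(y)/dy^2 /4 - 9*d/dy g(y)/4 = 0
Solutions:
 g(y) = C1 + C2*y^4


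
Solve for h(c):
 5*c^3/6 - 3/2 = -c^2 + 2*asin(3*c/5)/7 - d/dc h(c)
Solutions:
 h(c) = C1 - 5*c^4/24 - c^3/3 + 2*c*asin(3*c/5)/7 + 3*c/2 + 2*sqrt(25 - 9*c^2)/21


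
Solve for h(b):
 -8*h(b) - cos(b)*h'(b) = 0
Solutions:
 h(b) = C1*(sin(b)^4 - 4*sin(b)^3 + 6*sin(b)^2 - 4*sin(b) + 1)/(sin(b)^4 + 4*sin(b)^3 + 6*sin(b)^2 + 4*sin(b) + 1)


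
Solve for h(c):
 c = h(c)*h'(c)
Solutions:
 h(c) = -sqrt(C1 + c^2)
 h(c) = sqrt(C1 + c^2)


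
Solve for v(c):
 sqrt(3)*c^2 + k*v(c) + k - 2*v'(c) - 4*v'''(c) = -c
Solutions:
 v(c) = C1*exp(c*(3^(1/3)*(-9*k + sqrt(3)*sqrt(27*k^2 + 8))^(1/3)/12 - 3^(5/6)*I*(-9*k + sqrt(3)*sqrt(27*k^2 + 8))^(1/3)/12 + 2/((-3^(1/3) + 3^(5/6)*I)*(-9*k + sqrt(3)*sqrt(27*k^2 + 8))^(1/3)))) + C2*exp(c*(3^(1/3)*(-9*k + sqrt(3)*sqrt(27*k^2 + 8))^(1/3)/12 + 3^(5/6)*I*(-9*k + sqrt(3)*sqrt(27*k^2 + 8))^(1/3)/12 - 2/((3^(1/3) + 3^(5/6)*I)*(-9*k + sqrt(3)*sqrt(27*k^2 + 8))^(1/3)))) + C3*exp(3^(1/3)*c*(-(-9*k + sqrt(3)*sqrt(27*k^2 + 8))^(1/3) + 2*3^(1/3)/(-9*k + sqrt(3)*sqrt(27*k^2 + 8))^(1/3))/6) - sqrt(3)*c^2/k - c/k - 4*sqrt(3)*c/k^2 - 1 - 2/k^2 - 8*sqrt(3)/k^3


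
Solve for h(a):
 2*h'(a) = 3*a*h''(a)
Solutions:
 h(a) = C1 + C2*a^(5/3)


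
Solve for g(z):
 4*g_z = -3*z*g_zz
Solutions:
 g(z) = C1 + C2/z^(1/3)


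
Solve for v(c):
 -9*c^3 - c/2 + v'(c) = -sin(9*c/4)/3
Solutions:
 v(c) = C1 + 9*c^4/4 + c^2/4 + 4*cos(9*c/4)/27


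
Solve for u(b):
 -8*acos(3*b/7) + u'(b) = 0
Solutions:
 u(b) = C1 + 8*b*acos(3*b/7) - 8*sqrt(49 - 9*b^2)/3


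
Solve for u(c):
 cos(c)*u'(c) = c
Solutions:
 u(c) = C1 + Integral(c/cos(c), c)


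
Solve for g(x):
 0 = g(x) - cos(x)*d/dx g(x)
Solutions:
 g(x) = C1*sqrt(sin(x) + 1)/sqrt(sin(x) - 1)


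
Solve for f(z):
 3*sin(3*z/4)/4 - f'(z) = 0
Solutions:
 f(z) = C1 - cos(3*z/4)


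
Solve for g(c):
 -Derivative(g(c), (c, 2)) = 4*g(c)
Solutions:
 g(c) = C1*sin(2*c) + C2*cos(2*c)


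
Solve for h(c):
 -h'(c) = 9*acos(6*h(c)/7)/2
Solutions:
 Integral(1/acos(6*_y/7), (_y, h(c))) = C1 - 9*c/2


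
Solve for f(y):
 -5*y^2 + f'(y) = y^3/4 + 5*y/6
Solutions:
 f(y) = C1 + y^4/16 + 5*y^3/3 + 5*y^2/12


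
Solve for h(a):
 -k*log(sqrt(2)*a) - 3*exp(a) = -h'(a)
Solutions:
 h(a) = C1 + a*k*log(a) + a*k*(-1 + log(2)/2) + 3*exp(a)


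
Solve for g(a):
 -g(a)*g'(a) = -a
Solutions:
 g(a) = -sqrt(C1 + a^2)
 g(a) = sqrt(C1 + a^2)


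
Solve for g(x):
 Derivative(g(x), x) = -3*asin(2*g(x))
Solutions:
 Integral(1/asin(2*_y), (_y, g(x))) = C1 - 3*x


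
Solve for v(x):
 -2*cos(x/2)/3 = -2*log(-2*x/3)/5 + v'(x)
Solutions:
 v(x) = C1 + 2*x*log(-x)/5 - 2*x*log(3)/5 - 2*x/5 + 2*x*log(2)/5 - 4*sin(x/2)/3


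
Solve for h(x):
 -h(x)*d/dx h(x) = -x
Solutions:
 h(x) = -sqrt(C1 + x^2)
 h(x) = sqrt(C1 + x^2)


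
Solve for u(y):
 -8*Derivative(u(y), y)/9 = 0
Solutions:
 u(y) = C1


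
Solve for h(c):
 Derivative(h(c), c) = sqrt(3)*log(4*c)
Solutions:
 h(c) = C1 + sqrt(3)*c*log(c) - sqrt(3)*c + 2*sqrt(3)*c*log(2)


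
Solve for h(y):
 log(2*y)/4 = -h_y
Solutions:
 h(y) = C1 - y*log(y)/4 - y*log(2)/4 + y/4


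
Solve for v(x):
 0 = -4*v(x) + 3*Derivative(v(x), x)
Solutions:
 v(x) = C1*exp(4*x/3)


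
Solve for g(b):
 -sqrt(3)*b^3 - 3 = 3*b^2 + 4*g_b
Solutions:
 g(b) = C1 - sqrt(3)*b^4/16 - b^3/4 - 3*b/4


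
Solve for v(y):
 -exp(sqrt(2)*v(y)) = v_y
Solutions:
 v(y) = sqrt(2)*(2*log(1/(C1 + y)) - log(2))/4


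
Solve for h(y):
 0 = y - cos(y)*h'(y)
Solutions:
 h(y) = C1 + Integral(y/cos(y), y)


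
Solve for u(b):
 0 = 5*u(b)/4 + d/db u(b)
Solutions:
 u(b) = C1*exp(-5*b/4)


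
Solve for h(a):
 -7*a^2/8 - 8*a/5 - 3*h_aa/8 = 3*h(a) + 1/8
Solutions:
 h(a) = C1*sin(2*sqrt(2)*a) + C2*cos(2*sqrt(2)*a) - 7*a^2/24 - 8*a/15 + 1/32


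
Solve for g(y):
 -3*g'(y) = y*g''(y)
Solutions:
 g(y) = C1 + C2/y^2


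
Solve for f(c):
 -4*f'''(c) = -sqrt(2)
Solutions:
 f(c) = C1 + C2*c + C3*c^2 + sqrt(2)*c^3/24


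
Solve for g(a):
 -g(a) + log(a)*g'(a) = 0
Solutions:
 g(a) = C1*exp(li(a))


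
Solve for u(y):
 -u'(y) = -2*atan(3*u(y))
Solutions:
 Integral(1/atan(3*_y), (_y, u(y))) = C1 + 2*y


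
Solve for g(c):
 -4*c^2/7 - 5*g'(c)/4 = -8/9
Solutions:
 g(c) = C1 - 16*c^3/105 + 32*c/45


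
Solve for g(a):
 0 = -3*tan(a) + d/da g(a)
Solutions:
 g(a) = C1 - 3*log(cos(a))


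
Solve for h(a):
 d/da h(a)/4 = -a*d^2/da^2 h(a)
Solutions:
 h(a) = C1 + C2*a^(3/4)


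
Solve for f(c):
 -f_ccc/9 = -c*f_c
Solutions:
 f(c) = C1 + Integral(C2*airyai(3^(2/3)*c) + C3*airybi(3^(2/3)*c), c)


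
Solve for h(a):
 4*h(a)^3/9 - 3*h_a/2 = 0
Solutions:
 h(a) = -3*sqrt(6)*sqrt(-1/(C1 + 8*a))/2
 h(a) = 3*sqrt(6)*sqrt(-1/(C1 + 8*a))/2


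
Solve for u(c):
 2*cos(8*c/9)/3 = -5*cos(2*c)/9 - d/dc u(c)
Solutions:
 u(c) = C1 - 3*sin(8*c/9)/4 - 5*sin(2*c)/18


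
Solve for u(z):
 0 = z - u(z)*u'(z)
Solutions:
 u(z) = -sqrt(C1 + z^2)
 u(z) = sqrt(C1 + z^2)


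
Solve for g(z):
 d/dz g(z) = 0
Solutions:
 g(z) = C1


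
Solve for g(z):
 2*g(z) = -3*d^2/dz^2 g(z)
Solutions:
 g(z) = C1*sin(sqrt(6)*z/3) + C2*cos(sqrt(6)*z/3)


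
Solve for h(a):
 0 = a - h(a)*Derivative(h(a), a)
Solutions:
 h(a) = -sqrt(C1 + a^2)
 h(a) = sqrt(C1 + a^2)


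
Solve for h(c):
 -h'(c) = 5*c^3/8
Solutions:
 h(c) = C1 - 5*c^4/32


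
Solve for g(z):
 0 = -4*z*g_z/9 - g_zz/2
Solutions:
 g(z) = C1 + C2*erf(2*z/3)


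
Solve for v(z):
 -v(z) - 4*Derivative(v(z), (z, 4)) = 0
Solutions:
 v(z) = (C1*sin(z/2) + C2*cos(z/2))*exp(-z/2) + (C3*sin(z/2) + C4*cos(z/2))*exp(z/2)


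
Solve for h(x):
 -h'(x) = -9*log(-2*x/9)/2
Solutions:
 h(x) = C1 + 9*x*log(-x)/2 + x*(-9*log(3) - 9/2 + 9*log(2)/2)


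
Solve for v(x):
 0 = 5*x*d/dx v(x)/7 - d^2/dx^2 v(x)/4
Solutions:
 v(x) = C1 + C2*erfi(sqrt(70)*x/7)


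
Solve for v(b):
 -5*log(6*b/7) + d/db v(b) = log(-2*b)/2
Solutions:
 v(b) = C1 + 11*b*log(b)/2 + b*(-5*log(7) - 11/2 + log(2)/2 + 5*log(6) + I*pi/2)


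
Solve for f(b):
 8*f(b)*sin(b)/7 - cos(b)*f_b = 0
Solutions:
 f(b) = C1/cos(b)^(8/7)


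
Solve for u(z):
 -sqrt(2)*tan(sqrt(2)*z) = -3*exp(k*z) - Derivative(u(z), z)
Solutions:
 u(z) = C1 - 3*Piecewise((exp(k*z)/k, Ne(k, 0)), (z, True)) - log(cos(sqrt(2)*z))


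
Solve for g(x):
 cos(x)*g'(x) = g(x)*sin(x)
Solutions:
 g(x) = C1/cos(x)


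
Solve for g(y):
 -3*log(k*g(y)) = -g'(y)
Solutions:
 li(k*g(y))/k = C1 + 3*y


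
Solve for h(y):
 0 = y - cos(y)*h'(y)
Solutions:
 h(y) = C1 + Integral(y/cos(y), y)


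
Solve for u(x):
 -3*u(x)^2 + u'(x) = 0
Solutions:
 u(x) = -1/(C1 + 3*x)


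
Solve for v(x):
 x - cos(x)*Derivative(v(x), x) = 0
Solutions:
 v(x) = C1 + Integral(x/cos(x), x)


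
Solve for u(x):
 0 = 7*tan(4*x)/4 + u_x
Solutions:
 u(x) = C1 + 7*log(cos(4*x))/16


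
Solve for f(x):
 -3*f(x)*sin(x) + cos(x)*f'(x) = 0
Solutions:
 f(x) = C1/cos(x)^3


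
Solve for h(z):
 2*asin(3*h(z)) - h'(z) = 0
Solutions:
 Integral(1/asin(3*_y), (_y, h(z))) = C1 + 2*z


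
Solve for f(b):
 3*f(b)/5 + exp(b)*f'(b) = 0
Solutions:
 f(b) = C1*exp(3*exp(-b)/5)


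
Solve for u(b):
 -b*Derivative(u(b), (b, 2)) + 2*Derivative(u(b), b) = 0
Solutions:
 u(b) = C1 + C2*b^3


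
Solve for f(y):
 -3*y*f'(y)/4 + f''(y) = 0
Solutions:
 f(y) = C1 + C2*erfi(sqrt(6)*y/4)


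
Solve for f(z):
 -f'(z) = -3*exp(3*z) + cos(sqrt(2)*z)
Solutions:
 f(z) = C1 + exp(3*z) - sqrt(2)*sin(sqrt(2)*z)/2


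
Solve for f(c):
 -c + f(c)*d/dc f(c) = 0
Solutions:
 f(c) = -sqrt(C1 + c^2)
 f(c) = sqrt(C1 + c^2)


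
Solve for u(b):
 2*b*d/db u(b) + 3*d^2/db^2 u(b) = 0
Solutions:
 u(b) = C1 + C2*erf(sqrt(3)*b/3)


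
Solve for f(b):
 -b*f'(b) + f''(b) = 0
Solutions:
 f(b) = C1 + C2*erfi(sqrt(2)*b/2)


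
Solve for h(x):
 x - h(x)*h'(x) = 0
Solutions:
 h(x) = -sqrt(C1 + x^2)
 h(x) = sqrt(C1 + x^2)


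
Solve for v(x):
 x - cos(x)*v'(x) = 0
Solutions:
 v(x) = C1 + Integral(x/cos(x), x)


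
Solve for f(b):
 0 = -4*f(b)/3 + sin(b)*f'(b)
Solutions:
 f(b) = C1*(cos(b) - 1)^(2/3)/(cos(b) + 1)^(2/3)


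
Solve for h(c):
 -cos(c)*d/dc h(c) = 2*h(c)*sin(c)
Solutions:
 h(c) = C1*cos(c)^2


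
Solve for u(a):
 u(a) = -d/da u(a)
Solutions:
 u(a) = C1*exp(-a)


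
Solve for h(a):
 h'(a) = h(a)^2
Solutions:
 h(a) = -1/(C1 + a)


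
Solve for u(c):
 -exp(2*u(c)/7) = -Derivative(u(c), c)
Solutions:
 u(c) = 7*log(-sqrt(-1/(C1 + c))) - 7*log(2) + 7*log(14)/2
 u(c) = 7*log(-1/(C1 + c))/2 - 7*log(2) + 7*log(14)/2


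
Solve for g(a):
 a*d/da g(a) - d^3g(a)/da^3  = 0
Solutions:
 g(a) = C1 + Integral(C2*airyai(a) + C3*airybi(a), a)


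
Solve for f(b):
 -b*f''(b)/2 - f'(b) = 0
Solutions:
 f(b) = C1 + C2/b


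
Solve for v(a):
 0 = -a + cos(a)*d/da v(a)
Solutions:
 v(a) = C1 + Integral(a/cos(a), a)


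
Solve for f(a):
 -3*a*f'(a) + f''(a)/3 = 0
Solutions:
 f(a) = C1 + C2*erfi(3*sqrt(2)*a/2)


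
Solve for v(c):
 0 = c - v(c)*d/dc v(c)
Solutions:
 v(c) = -sqrt(C1 + c^2)
 v(c) = sqrt(C1 + c^2)


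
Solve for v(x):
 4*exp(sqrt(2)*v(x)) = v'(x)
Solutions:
 v(x) = sqrt(2)*(2*log(-1/(C1 + 4*x)) - log(2))/4


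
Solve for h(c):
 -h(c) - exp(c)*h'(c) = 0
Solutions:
 h(c) = C1*exp(exp(-c))


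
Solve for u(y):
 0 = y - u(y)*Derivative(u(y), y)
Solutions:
 u(y) = -sqrt(C1 + y^2)
 u(y) = sqrt(C1 + y^2)


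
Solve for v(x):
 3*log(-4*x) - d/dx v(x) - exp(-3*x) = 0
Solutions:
 v(x) = C1 + 3*x*log(-x) + 3*x*(-1 + 2*log(2)) + exp(-3*x)/3


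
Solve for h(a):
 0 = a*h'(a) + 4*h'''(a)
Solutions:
 h(a) = C1 + Integral(C2*airyai(-2^(1/3)*a/2) + C3*airybi(-2^(1/3)*a/2), a)


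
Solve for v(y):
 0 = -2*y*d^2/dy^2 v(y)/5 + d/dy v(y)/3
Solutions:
 v(y) = C1 + C2*y^(11/6)


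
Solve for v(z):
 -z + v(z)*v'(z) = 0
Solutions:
 v(z) = -sqrt(C1 + z^2)
 v(z) = sqrt(C1 + z^2)


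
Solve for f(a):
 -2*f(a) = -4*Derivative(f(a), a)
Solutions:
 f(a) = C1*exp(a/2)


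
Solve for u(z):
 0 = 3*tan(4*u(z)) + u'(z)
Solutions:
 u(z) = -asin(C1*exp(-12*z))/4 + pi/4
 u(z) = asin(C1*exp(-12*z))/4


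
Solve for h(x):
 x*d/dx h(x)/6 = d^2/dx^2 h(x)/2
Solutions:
 h(x) = C1 + C2*erfi(sqrt(6)*x/6)


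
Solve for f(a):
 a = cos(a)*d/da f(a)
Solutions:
 f(a) = C1 + Integral(a/cos(a), a)


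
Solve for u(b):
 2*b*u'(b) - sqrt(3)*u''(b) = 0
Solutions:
 u(b) = C1 + C2*erfi(3^(3/4)*b/3)


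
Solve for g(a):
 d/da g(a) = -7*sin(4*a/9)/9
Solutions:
 g(a) = C1 + 7*cos(4*a/9)/4


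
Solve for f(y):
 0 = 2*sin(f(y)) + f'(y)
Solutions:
 f(y) = -acos((-C1 - exp(4*y))/(C1 - exp(4*y))) + 2*pi
 f(y) = acos((-C1 - exp(4*y))/(C1 - exp(4*y)))


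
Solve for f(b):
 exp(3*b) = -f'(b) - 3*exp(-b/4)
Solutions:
 f(b) = C1 - exp(3*b)/3 + 12*exp(-b/4)


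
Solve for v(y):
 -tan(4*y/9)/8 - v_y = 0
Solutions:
 v(y) = C1 + 9*log(cos(4*y/9))/32


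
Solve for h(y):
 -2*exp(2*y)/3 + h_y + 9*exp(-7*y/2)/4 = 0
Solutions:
 h(y) = C1 + exp(2*y)/3 + 9*exp(-7*y/2)/14


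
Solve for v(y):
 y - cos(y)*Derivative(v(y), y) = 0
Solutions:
 v(y) = C1 + Integral(y/cos(y), y)


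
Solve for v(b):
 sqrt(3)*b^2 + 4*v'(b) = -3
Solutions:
 v(b) = C1 - sqrt(3)*b^3/12 - 3*b/4


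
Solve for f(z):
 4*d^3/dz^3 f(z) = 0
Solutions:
 f(z) = C1 + C2*z + C3*z^2


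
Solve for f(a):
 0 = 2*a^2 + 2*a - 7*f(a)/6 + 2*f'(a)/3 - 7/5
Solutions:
 f(a) = C1*exp(7*a/4) + 12*a^2/7 + 180*a/49 + 1542/1715


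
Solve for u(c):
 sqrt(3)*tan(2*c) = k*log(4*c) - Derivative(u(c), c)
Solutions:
 u(c) = C1 + c*k*(log(c) - 1) + 2*c*k*log(2) + sqrt(3)*log(cos(2*c))/2


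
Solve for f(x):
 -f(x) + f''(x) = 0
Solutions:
 f(x) = C1*exp(-x) + C2*exp(x)


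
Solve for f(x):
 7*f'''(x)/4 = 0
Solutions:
 f(x) = C1 + C2*x + C3*x^2


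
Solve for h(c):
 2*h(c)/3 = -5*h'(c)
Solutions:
 h(c) = C1*exp(-2*c/15)


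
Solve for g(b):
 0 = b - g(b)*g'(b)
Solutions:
 g(b) = -sqrt(C1 + b^2)
 g(b) = sqrt(C1 + b^2)


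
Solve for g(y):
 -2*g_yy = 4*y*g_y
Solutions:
 g(y) = C1 + C2*erf(y)


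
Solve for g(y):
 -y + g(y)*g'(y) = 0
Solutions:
 g(y) = -sqrt(C1 + y^2)
 g(y) = sqrt(C1 + y^2)


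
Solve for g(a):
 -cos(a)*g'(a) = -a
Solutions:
 g(a) = C1 + Integral(a/cos(a), a)


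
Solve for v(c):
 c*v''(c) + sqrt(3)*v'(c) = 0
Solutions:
 v(c) = C1 + C2*c^(1 - sqrt(3))


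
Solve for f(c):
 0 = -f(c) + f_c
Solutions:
 f(c) = C1*exp(c)


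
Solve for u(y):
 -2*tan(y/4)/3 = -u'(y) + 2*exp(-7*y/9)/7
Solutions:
 u(y) = C1 + 4*log(tan(y/4)^2 + 1)/3 - 18*exp(-7*y/9)/49
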